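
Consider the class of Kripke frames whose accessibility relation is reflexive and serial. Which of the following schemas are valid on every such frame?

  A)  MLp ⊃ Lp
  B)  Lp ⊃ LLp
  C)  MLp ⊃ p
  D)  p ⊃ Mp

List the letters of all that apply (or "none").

(A) the dual of axiom 5: valid iff R is euclidean. Such an R need not be euclidean — not valid.
(B) Lp ⊃ LLp is axiom 4; it is valid on a frame exactly when R is transitive. Such an R need not be transitive, so not valid.
(C) MLp ⊃ p is the dual of axiom B; it is valid on a frame exactly when R is symmetric. Such an R need not be symmetric, so not valid.
(D) p ⊃ Mp is the dual of axiom T, which corresponds to reflexivity. Every such R is reflexive — valid.

D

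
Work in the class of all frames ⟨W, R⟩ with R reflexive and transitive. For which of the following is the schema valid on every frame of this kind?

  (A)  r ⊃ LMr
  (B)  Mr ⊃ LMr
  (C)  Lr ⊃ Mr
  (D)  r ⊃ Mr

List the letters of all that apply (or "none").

C, D

Reflexive relations are serial.
(A) r ⊃ LMr is axiom B; it is valid on a frame exactly when R is symmetric. Such an R need not be symmetric, so not valid.
(B) Mr ⊃ LMr (axiom 5) characterises the euclidean frames. Such an R need not be euclidean — not valid.
(C) Lr ⊃ Mr is axiom D, which corresponds to seriality. Every such R is serial — valid.
(D) the dual of axiom T: valid iff R is reflexive. Every such R is reflexive — valid.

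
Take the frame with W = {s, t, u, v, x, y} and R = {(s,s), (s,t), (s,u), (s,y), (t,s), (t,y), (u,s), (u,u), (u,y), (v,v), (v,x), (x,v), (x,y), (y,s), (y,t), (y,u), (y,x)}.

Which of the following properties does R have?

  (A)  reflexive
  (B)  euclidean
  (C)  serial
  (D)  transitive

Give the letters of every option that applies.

C

(A) not reflexive: not t R t.
(B) not euclidean: s R t and s R u but not t R u.
(C) serial: every world has an R-successor.
(D) not transitive: s R y and y R x but not s R x.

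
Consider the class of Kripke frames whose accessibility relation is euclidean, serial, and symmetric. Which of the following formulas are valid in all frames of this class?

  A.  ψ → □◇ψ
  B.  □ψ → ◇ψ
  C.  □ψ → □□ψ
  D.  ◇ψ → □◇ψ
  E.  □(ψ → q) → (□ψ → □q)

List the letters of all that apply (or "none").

Serial, symmetric and euclidean together give transitive (from symmetry + euclidean) and then reflexive; the relation is an equivalence.
(A) ψ → □◇ψ is axiom B; it is valid on a frame exactly when R is symmetric. Every such R is symmetric, so valid.
(B) □ψ → ◇ψ (axiom D) characterises the serial frames. Every such R is serial — valid.
(C) □ψ → □□ψ is axiom 4; it is valid on a frame exactly when R is transitive. Every such R is transitive, so valid.
(D) ◇ψ → □◇ψ is axiom 5, which corresponds to the euclidean property. Every such R is euclidean — valid.
(E) □(ψ → q) → (□ψ → □q) is axiom K, valid on every Kripke frame — valid.

A, B, C, D, E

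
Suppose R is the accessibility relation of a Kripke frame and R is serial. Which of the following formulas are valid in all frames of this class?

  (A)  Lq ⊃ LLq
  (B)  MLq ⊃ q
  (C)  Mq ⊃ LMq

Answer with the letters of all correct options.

(A) axiom 4: valid iff R is transitive. Such an R need not be transitive — not valid.
(B) MLq ⊃ q is the dual of axiom B; it is valid on a frame exactly when R is symmetric. Such an R need not be symmetric, so not valid.
(C) Mq ⊃ LMq (axiom 5) characterises the euclidean frames. Such an R need not be euclidean — not valid.

none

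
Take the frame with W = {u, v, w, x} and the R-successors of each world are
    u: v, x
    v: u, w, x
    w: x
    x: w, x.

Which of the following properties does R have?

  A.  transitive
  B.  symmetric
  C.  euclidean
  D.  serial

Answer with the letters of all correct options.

D

(A) not transitive: u R v and v R u but not u R u.
(B) not symmetric: u R x but not x R u.
(C) not euclidean: u R x and u R v but not x R v.
(D) serial: every world has an R-successor.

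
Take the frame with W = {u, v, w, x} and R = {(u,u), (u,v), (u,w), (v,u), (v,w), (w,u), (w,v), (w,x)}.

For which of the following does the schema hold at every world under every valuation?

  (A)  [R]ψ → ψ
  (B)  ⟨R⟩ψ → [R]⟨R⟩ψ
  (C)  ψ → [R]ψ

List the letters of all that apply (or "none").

none

R is not reflexive: not v R v.
R is not euclidean: w R u and w R x but not u R x.
R is not a subset of the identity: u R v with u ≠ v.
(A) axiom T: valid iff R is reflexive. R is not reflexive — not valid.
(B) axiom 5: valid iff R is euclidean. R is not euclidean — not valid.
(C) ψ → [R]ψ (equivalent to ◇p→p) corresponds to R being a subset of the identity. Here R ⊄ identity, so not valid.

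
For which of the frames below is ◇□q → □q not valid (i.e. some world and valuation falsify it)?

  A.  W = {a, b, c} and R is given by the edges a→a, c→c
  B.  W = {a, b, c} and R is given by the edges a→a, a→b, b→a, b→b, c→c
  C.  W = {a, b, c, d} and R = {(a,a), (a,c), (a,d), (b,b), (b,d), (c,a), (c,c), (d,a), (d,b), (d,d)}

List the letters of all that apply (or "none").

The schema ◇□q → □q is the dual of axiom 5; it is valid on a frame iff R is euclidean.
(A) R is euclidean (any two R-successors of the same world are R-related), so the schema is valid here.
(B) R is euclidean (any two R-successors of the same world are R-related), so the schema is valid here.
(C) R is not euclidean (a R c and a R d but not c R d), so the schema fails here.

C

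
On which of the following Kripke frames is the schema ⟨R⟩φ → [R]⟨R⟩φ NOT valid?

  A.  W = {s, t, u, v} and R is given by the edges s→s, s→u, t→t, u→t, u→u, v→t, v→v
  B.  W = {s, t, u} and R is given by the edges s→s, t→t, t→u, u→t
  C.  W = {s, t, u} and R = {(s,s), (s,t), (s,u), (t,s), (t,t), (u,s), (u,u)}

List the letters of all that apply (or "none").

A, B, C

The schema ⟨R⟩φ → [R]⟨R⟩φ is axiom 5; it is valid on a frame iff R is euclidean.
(A) R is not euclidean (s R u and s R s but not u R s), so the schema fails here.
(B) R is not euclidean (t R u and t R u but not u R u), so the schema fails here.
(C) R is not euclidean (s R t and s R u but not t R u), so the schema fails here.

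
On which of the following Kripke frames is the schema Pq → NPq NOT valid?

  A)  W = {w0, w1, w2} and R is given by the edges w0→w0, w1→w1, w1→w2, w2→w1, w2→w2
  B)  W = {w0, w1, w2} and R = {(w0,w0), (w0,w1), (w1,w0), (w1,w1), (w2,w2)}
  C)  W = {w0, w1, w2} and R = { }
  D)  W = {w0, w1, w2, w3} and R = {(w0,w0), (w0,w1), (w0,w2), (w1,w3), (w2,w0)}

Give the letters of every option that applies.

D

The schema Pq → NPq is axiom 5; it is valid on a frame iff R is euclidean.
(A) R is euclidean (any two R-successors of the same world are R-related), so the schema is valid here.
(B) R is euclidean (any two R-successors of the same world are R-related), so the schema is valid here.
(C) R is euclidean (any two R-successors of the same world are R-related), so the schema is valid here.
(D) R is not euclidean (w0 R w1 and w0 R w0 but not w1 R w0), so the schema fails here.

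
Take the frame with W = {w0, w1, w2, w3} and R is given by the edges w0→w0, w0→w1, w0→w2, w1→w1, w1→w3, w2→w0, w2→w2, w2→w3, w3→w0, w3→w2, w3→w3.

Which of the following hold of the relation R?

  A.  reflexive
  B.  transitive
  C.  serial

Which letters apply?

(A) reflexive: each world relates to itself.
(B) not transitive: w0 R w1 and w1 R w3 but not w0 R w3.
(C) serial: every world has an R-successor.

A, C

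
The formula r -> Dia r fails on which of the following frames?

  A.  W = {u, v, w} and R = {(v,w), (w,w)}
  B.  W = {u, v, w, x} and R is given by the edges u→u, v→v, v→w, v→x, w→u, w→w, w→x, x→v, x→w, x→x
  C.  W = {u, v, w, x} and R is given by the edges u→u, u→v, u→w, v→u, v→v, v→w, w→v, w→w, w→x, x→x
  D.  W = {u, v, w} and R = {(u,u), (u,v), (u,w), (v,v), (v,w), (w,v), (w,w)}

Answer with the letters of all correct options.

The schema r -> Dia r is the dual of axiom T; it is valid on a frame iff R is reflexive.
(A) R is not reflexive (not u R u), so the schema fails here.
(B) R is reflexive (each world relates to itself), so the schema is valid here.
(C) R is reflexive (each world relates to itself), so the schema is valid here.
(D) R is reflexive (each world relates to itself), so the schema is valid here.

A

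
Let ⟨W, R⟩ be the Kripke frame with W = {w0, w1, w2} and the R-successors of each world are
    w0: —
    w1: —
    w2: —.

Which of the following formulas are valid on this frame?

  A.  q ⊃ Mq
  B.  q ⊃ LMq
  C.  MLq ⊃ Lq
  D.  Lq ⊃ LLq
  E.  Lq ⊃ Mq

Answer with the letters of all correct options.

B, C, D

R is not reflexive: not w0 R w0.
R is symmetric: every R-edge is matched by its reverse.
R is transitive: R is closed under composition.
R is euclidean: any two R-successors of the same world are R-related.
R is not serial: w0 has no R-successor.
(A) q ⊃ Mq is the dual of axiom T; it is valid on a frame exactly when R is reflexive. R is not reflexive, so not valid.
(B) q ⊃ LMq is axiom B, which corresponds to symmetry. R is symmetric — valid.
(C) MLq ⊃ Lq is the dual of axiom 5, which corresponds to the euclidean property. R is euclidean — valid.
(D) axiom 4: valid iff R is transitive. R is transitive — valid.
(E) Lq ⊃ Mq is axiom D; it is valid on a frame exactly when R is serial. R is not serial, so not valid.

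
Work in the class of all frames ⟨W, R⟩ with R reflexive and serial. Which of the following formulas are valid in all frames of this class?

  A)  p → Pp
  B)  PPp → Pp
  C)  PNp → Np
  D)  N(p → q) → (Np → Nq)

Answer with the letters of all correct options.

A, D

(A) p → Pp is the dual of axiom T; it is valid on a frame exactly when R is reflexive. Every such R is reflexive, so valid.
(B) PPp → Pp (the dual of axiom 4) characterises the transitive frames. Such an R need not be transitive — not valid.
(C) PNp → Np is the dual of axiom 5; it is valid on a frame exactly when R is euclidean. Such an R need not be euclidean, so not valid.
(D) N(p → q) → (Np → Nq) is axiom K, valid on every Kripke frame — valid.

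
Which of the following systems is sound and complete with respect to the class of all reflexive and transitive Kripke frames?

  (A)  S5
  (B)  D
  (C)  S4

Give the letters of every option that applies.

C

(A) S5 is determined by the class of reflexive, symmetric, and transitive frames.
(B) D is determined by the class of serial frames.
(C) S4 is determined by exactly this class.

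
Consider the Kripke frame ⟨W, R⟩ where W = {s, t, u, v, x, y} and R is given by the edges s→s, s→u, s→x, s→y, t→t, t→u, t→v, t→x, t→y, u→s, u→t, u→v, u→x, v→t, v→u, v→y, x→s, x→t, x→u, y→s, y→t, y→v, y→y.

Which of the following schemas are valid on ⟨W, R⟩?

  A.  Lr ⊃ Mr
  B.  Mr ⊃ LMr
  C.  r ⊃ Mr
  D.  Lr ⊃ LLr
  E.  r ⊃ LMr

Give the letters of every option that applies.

A, E

R is not reflexive: not u R u.
R is symmetric: every R-edge is matched by its reverse.
R is not transitive: s R u and u R t but not s R t.
R is not euclidean: s R u and s R y but not u R y.
R is serial: every world has an R-successor.
(A) axiom D: valid iff R is serial. R is serial — valid.
(B) Mr ⊃ LMr is axiom 5; it is valid on a frame exactly when R is euclidean. R is not euclidean, so not valid.
(C) the dual of axiom T: valid iff R is reflexive. R is not reflexive — not valid.
(D) Lr ⊃ LLr (axiom 4) characterises the transitive frames. R is not transitive — not valid.
(E) r ⊃ LMr is axiom B; it is valid on a frame exactly when R is symmetric. R is symmetric, so valid.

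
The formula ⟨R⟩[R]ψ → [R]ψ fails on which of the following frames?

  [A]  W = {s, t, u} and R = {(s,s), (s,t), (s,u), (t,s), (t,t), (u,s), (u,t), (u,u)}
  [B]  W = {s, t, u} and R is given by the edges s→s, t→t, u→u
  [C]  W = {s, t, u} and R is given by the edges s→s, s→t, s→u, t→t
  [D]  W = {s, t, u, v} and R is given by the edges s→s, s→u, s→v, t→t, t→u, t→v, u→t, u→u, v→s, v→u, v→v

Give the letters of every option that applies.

A, C, D

The schema ⟨R⟩[R]ψ → [R]ψ is the dual of axiom 5; it is valid on a frame iff R is euclidean.
(A) R is not euclidean (s R t and s R u but not t R u), so the schema fails here.
(B) R is euclidean (any two R-successors of the same world are R-related), so the schema is valid here.
(C) R is not euclidean (s R t and s R s but not t R s), so the schema fails here.
(D) R is not euclidean (s R u and s R s but not u R s), so the schema fails here.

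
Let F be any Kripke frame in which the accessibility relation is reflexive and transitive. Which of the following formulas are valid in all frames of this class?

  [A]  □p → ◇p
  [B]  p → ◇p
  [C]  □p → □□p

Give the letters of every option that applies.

Reflexive relations are serial.
(A) □p → ◇p is axiom D, which corresponds to seriality. Every such R is serial — valid.
(B) the dual of axiom T: valid iff R is reflexive. Every such R is reflexive — valid.
(C) □p → □□p is axiom 4; it is valid on a frame exactly when R is transitive. Every such R is transitive, so valid.

A, B, C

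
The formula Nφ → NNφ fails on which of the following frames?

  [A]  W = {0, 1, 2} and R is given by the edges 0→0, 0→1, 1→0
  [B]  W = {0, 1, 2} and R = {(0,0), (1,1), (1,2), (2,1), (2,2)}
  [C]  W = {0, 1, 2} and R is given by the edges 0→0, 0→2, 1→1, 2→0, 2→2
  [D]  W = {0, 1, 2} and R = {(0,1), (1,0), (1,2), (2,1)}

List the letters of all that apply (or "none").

A, D

The schema Nφ → NNφ is axiom 4; it is valid on a frame iff R is transitive.
(A) R is not transitive (1 R 0 and 0 R 1 but not 1 R 1), so the schema fails here.
(B) R is transitive (R is closed under composition), so the schema is valid here.
(C) R is transitive (R is closed under composition), so the schema is valid here.
(D) R is not transitive (0 R 1 and 1 R 0 but not 0 R 0), so the schema fails here.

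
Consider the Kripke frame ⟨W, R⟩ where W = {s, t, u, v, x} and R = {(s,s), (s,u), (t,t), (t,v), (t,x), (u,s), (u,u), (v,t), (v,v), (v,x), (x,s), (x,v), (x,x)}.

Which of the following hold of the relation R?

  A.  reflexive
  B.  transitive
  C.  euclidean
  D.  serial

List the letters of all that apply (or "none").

(A) reflexive: each world relates to itself.
(B) not transitive: t R x and x R s but not t R s.
(C) not euclidean: t R x and t R t but not x R t.
(D) serial: every world has an R-successor.

A, D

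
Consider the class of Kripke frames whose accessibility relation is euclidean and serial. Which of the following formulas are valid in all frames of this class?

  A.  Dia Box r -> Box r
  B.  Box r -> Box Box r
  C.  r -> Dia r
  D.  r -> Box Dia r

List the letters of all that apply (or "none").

(A) Dia Box r -> Box r is the dual of axiom 5; it is valid on a frame exactly when R is euclidean. Every such R is euclidean, so valid.
(B) axiom 4: valid iff R is transitive. Such an R need not be transitive — not valid.
(C) r -> Dia r is the dual of axiom T, which corresponds to reflexivity. Such an R need not be reflexive — not valid.
(D) axiom B: valid iff R is symmetric. Such an R need not be symmetric — not valid.

A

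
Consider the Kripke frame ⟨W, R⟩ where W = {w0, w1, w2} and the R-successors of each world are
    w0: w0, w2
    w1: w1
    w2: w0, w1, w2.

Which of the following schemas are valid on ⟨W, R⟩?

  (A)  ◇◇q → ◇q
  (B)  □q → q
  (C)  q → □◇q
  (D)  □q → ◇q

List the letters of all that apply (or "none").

B, D

R is reflexive: each world relates to itself.
R is not symmetric: w2 R w1 but not w1 R w2.
R is not transitive: w0 R w2 and w2 R w1 but not w0 R w1.
R is serial: every world has an R-successor.
(A) ◇◇q → ◇q (the dual of axiom 4) characterises the transitive frames. R is not transitive — not valid.
(B) □q → q is axiom T; it is valid on a frame exactly when R is reflexive. R is reflexive, so valid.
(C) q → □◇q is axiom B; it is valid on a frame exactly when R is symmetric. R is not symmetric, so not valid.
(D) axiom D: valid iff R is serial. R is serial — valid.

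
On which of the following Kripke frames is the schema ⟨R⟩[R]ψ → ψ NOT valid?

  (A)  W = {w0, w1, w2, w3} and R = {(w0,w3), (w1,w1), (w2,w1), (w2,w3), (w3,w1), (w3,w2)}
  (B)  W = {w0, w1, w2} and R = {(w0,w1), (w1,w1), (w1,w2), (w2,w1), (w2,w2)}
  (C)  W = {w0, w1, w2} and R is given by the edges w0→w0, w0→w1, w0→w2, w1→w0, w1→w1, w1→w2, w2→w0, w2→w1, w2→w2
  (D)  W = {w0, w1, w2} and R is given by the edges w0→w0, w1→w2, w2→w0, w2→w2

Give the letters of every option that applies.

The schema ⟨R⟩[R]ψ → ψ is the dual of axiom B; it is valid on a frame iff R is symmetric.
(A) R is not symmetric (w0 R w3 but not w3 R w0), so the schema fails here.
(B) R is not symmetric (w0 R w1 but not w1 R w0), so the schema fails here.
(C) R is symmetric (every R-edge is matched by its reverse), so the schema is valid here.
(D) R is not symmetric (w1 R w2 but not w2 R w1), so the schema fails here.

A, B, D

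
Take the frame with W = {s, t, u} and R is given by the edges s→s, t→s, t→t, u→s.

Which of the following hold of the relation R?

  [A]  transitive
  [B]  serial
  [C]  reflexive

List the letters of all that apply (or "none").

(A) transitive: R is closed under composition.
(B) serial: every world has an R-successor.
(C) not reflexive: not u R u.

A, B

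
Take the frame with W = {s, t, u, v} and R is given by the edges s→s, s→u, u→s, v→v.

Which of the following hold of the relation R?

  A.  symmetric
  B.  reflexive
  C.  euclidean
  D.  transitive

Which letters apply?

A

(A) symmetric: every R-edge is matched by its reverse.
(B) not reflexive: not t R t.
(C) not euclidean: s R u and s R u but not u R u.
(D) not transitive: u R s and s R u but not u R u.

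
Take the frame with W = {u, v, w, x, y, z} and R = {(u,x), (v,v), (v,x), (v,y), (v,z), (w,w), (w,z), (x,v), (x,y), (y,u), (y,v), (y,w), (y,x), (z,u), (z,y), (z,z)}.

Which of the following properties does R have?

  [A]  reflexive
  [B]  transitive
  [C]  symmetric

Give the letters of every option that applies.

(A) not reflexive: not u R u.
(B) not transitive: u R x and x R v but not u R v.
(C) not symmetric: u R x but not x R u.

none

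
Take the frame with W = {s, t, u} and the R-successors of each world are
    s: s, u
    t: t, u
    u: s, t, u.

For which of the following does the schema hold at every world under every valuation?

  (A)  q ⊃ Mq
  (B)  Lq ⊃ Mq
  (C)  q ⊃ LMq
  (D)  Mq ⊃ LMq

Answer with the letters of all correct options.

A, B, C

R is reflexive: each world relates to itself.
R is symmetric: every R-edge is matched by its reverse.
R is not euclidean: u R s and u R t but not s R t.
R is serial: every world has an R-successor.
(A) q ⊃ Mq is the dual of axiom T; it is valid on a frame exactly when R is reflexive. R is reflexive, so valid.
(B) axiom D: valid iff R is serial. R is serial — valid.
(C) q ⊃ LMq is axiom B; it is valid on a frame exactly when R is symmetric. R is symmetric, so valid.
(D) Mq ⊃ LMq is axiom 5, which corresponds to the euclidean property. R is not euclidean — not valid.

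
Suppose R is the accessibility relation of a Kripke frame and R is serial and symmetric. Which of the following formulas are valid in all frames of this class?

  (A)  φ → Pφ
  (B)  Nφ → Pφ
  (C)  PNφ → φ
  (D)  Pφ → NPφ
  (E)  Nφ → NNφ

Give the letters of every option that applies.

B, C

(A) the dual of axiom T: valid iff R is reflexive. Such an R need not be reflexive — not valid.
(B) Nφ → Pφ (axiom D) characterises the serial frames. Every such R is serial — valid.
(C) PNφ → φ is the dual of axiom B; it is valid on a frame exactly when R is symmetric. Every such R is symmetric, so valid.
(D) Pφ → NPφ is axiom 5, which corresponds to the euclidean property. Such an R need not be euclidean — not valid.
(E) Nφ → NNφ (axiom 4) characterises the transitive frames. Such an R need not be transitive — not valid.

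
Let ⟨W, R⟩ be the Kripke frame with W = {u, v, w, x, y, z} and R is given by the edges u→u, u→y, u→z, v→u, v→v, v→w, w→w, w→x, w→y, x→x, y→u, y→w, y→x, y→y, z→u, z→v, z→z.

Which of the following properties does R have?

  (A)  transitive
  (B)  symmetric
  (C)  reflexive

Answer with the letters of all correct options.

C

(A) not transitive: u R y and y R w but not u R w.
(B) not symmetric: v R u but not u R v.
(C) reflexive: each world relates to itself.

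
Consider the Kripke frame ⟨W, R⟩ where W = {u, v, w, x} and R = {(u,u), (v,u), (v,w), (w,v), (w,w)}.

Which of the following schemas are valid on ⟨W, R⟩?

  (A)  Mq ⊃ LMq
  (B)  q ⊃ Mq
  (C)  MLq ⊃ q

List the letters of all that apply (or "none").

none

R is not reflexive: not v R v.
R is not symmetric: v R u but not u R v.
R is not euclidean: v R u and v R w but not u R w.
(A) axiom 5: valid iff R is euclidean. R is not euclidean — not valid.
(B) q ⊃ Mq (the dual of axiom T) characterises the reflexive frames. R is not reflexive — not valid.
(C) the dual of axiom B: valid iff R is symmetric. R is not symmetric — not valid.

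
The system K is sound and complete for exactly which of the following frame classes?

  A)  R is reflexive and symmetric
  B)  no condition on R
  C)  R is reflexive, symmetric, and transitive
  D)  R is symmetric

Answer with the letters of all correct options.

B

(A) this class determines B (= KTB), not K.
(B) K is sound and complete for exactly this class.
(C) this class determines S5, not K.
(D) this class determines KB, not K.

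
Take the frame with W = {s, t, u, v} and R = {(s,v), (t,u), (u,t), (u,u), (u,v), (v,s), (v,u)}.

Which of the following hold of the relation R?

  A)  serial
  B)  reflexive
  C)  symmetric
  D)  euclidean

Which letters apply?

(A) serial: every world has an R-successor.
(B) not reflexive: not s R s.
(C) symmetric: every R-edge is matched by its reverse.
(D) not euclidean: u R t and u R v but not t R v.

A, C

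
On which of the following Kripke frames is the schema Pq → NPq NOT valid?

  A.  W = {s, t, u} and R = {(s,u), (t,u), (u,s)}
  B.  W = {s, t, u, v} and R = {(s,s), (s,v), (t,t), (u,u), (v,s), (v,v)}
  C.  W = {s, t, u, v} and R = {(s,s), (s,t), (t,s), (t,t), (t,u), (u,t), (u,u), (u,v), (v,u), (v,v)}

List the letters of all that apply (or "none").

A, C

The schema Pq → NPq is axiom 5; it is valid on a frame iff R is euclidean.
(A) R is not euclidean (s R u and s R u but not u R u), so the schema fails here.
(B) R is euclidean (any two R-successors of the same world are R-related), so the schema is valid here.
(C) R is not euclidean (t R s and t R u but not s R u), so the schema fails here.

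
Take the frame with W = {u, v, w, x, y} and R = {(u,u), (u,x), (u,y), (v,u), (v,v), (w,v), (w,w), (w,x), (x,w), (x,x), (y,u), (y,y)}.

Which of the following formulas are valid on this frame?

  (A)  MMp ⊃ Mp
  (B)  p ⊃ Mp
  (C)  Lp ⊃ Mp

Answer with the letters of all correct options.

B, C

R is reflexive: each world relates to itself.
R is not transitive: u R x and x R w but not u R w.
R is serial: every world has an R-successor.
(A) MMp ⊃ Mp is the dual of axiom 4; it is valid on a frame exactly when R is transitive. R is not transitive, so not valid.
(B) p ⊃ Mp is the dual of axiom T; it is valid on a frame exactly when R is reflexive. R is reflexive, so valid.
(C) Lp ⊃ Mp is axiom D; it is valid on a frame exactly when R is serial. R is serial, so valid.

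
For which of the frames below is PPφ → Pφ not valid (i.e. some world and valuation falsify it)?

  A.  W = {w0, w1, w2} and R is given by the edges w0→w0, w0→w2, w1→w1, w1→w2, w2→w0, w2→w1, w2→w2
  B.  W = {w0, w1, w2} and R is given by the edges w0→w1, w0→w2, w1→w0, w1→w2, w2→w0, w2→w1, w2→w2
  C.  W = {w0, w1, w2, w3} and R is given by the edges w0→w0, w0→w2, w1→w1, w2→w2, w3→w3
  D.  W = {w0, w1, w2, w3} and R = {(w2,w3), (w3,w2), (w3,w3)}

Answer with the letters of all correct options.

A, B, D

The schema PPφ → Pφ is the dual of axiom 4; it is valid on a frame iff R is transitive.
(A) R is not transitive (w0 R w2 and w2 R w1 but not w0 R w1), so the schema fails here.
(B) R is not transitive (w0 R w1 and w1 R w0 but not w0 R w0), so the schema fails here.
(C) R is transitive (R is closed under composition), so the schema is valid here.
(D) R is not transitive (w2 R w3 and w3 R w2 but not w2 R w2), so the schema fails here.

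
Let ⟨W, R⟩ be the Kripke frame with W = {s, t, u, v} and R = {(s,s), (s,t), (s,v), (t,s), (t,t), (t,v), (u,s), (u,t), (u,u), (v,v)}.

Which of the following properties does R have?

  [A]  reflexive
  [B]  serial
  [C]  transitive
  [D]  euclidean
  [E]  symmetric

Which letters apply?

A, B

(A) reflexive: each world relates to itself.
(B) serial: every world has an R-successor.
(C) not transitive: u R s and s R v but not u R v.
(D) not euclidean: s R v and s R s but not v R s.
(E) not symmetric: s R v but not v R s.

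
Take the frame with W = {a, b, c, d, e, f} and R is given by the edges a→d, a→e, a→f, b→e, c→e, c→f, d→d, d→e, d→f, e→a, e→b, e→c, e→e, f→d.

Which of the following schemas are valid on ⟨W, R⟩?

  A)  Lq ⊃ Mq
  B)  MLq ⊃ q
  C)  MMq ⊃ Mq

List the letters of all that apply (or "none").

R is not symmetric: a R d but not d R a.
R is not transitive: a R e and e R a but not a R a.
R is serial: every world has an R-successor.
(A) Lq ⊃ Mq is axiom D; it is valid on a frame exactly when R is serial. R is serial, so valid.
(B) MLq ⊃ q is the dual of axiom B, which corresponds to symmetry. R is not symmetric — not valid.
(C) MMq ⊃ Mq is the dual of axiom 4, which corresponds to transitivity. R is not transitive — not valid.

A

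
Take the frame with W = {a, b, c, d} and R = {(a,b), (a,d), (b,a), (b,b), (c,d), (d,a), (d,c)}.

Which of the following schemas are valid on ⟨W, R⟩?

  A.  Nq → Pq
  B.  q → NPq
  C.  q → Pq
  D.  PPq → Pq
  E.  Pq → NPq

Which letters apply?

R is not reflexive: not a R a.
R is symmetric: every R-edge is matched by its reverse.
R is not transitive: a R b and b R a but not a R a.
R is not euclidean: a R b and a R d but not b R d.
R is serial: every world has an R-successor.
(A) Nq → Pq (axiom D) characterises the serial frames. R is serial — valid.
(B) q → NPq is axiom B, which corresponds to symmetry. R is symmetric — valid.
(C) q → Pq (the dual of axiom T) characterises the reflexive frames. R is not reflexive — not valid.
(D) PPq → Pq (the dual of axiom 4) characterises the transitive frames. R is not transitive — not valid.
(E) Pq → NPq is axiom 5, which corresponds to the euclidean property. R is not euclidean — not valid.

A, B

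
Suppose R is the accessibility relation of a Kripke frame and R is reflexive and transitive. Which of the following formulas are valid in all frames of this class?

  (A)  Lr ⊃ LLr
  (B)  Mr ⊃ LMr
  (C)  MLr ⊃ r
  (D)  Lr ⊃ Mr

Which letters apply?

Reflexive relations are serial.
(A) Lr ⊃ LLr is axiom 4; it is valid on a frame exactly when R is transitive. Every such R is transitive, so valid.
(B) Mr ⊃ LMr is axiom 5, which corresponds to the euclidean property. Such an R need not be euclidean — not valid.
(C) MLr ⊃ r (the dual of axiom B) characterises the symmetric frames. Such an R need not be symmetric — not valid.
(D) Lr ⊃ Mr (axiom D) characterises the serial frames. Every such R is serial — valid.

A, D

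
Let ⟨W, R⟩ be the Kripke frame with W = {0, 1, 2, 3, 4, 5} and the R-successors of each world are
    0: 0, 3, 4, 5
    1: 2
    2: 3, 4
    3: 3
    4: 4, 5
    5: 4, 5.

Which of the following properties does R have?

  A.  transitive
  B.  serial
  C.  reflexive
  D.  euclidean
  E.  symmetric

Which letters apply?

B

(A) not transitive: 1 R 2 and 2 R 3 but not 1 R 3.
(B) serial: every world has an R-successor.
(C) not reflexive: not 1 R 1.
(D) not euclidean: 0 R 3 and 0 R 0 but not 3 R 0.
(E) not symmetric: 0 R 3 but not 3 R 0.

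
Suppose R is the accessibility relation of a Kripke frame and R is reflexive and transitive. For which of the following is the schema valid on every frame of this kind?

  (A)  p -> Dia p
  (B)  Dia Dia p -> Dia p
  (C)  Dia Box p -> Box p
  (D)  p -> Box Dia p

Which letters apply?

Reflexive relations are serial.
(A) p -> Dia p (the dual of axiom T) characterises the reflexive frames. Every such R is reflexive — valid.
(B) Dia Dia p -> Dia p is the dual of axiom 4, which corresponds to transitivity. Every such R is transitive — valid.
(C) Dia Box p -> Box p (the dual of axiom 5) characterises the euclidean frames. Such an R need not be euclidean — not valid.
(D) p -> Box Dia p (axiom B) characterises the symmetric frames. Such an R need not be symmetric — not valid.

A, B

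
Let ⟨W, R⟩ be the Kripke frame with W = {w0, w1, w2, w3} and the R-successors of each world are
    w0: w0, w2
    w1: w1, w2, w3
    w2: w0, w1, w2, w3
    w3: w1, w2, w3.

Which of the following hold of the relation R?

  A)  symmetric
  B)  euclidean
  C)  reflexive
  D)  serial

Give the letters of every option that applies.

A, C, D

(A) symmetric: every R-edge is matched by its reverse.
(B) not euclidean: w2 R w0 and w2 R w1 but not w0 R w1.
(C) reflexive: each world relates to itself.
(D) serial: every world has an R-successor.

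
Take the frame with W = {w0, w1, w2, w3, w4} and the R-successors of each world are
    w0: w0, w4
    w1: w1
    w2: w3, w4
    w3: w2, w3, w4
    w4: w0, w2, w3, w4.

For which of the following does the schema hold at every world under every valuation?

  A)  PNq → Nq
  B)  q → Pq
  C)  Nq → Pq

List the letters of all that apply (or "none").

R is not reflexive: not w2 R w2.
R is not euclidean: w4 R w0 and w4 R w2 but not w0 R w2.
R is serial: every world has an R-successor.
(A) PNq → Nq is the dual of axiom 5, which corresponds to the euclidean property. R is not euclidean — not valid.
(B) q → Pq is the dual of axiom T; it is valid on a frame exactly when R is reflexive. R is not reflexive, so not valid.
(C) Nq → Pq (axiom D) characterises the serial frames. R is serial — valid.

C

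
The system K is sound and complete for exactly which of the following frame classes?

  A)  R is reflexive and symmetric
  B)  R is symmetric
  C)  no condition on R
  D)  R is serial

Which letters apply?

(A) this class determines B (= KTB), not K.
(B) this class determines KB, not K.
(C) K is sound and complete for exactly this class.
(D) this class determines D, not K.

C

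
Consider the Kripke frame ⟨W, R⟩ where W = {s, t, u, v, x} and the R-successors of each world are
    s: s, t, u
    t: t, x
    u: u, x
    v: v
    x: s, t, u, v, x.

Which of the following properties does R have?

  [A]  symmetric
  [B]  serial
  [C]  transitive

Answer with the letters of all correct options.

(A) not symmetric: s R t but not t R s.
(B) serial: every world has an R-successor.
(C) not transitive: s R t and t R x but not s R x.

B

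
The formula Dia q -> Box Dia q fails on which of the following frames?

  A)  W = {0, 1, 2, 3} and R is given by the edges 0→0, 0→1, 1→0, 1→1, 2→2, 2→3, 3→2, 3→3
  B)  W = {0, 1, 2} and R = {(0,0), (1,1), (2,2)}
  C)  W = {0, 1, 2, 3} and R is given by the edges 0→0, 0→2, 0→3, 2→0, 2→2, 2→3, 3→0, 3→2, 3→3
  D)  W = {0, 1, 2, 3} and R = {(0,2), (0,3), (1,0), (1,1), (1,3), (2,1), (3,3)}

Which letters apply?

D

The schema Dia q -> Box Dia q is axiom 5; it is valid on a frame iff R is euclidean.
(A) R is euclidean (any two R-successors of the same world are R-related), so the schema is valid here.
(B) R is euclidean (any two R-successors of the same world are R-related), so the schema is valid here.
(C) R is euclidean (any two R-successors of the same world are R-related), so the schema is valid here.
(D) R is not euclidean (0 R 2 and 0 R 3 but not 2 R 3), so the schema fails here.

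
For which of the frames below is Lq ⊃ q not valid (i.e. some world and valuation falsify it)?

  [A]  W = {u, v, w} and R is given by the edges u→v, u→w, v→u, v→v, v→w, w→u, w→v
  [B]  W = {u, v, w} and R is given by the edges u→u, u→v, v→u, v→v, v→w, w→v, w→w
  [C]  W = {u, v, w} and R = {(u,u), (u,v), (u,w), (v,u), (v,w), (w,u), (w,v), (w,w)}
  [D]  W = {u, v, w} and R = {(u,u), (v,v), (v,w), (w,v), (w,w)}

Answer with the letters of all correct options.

A, C

The schema Lq ⊃ q is axiom T; it is valid on a frame iff R is reflexive.
(A) R is not reflexive (not u R u), so the schema fails here.
(B) R is reflexive (each world relates to itself), so the schema is valid here.
(C) R is not reflexive (not v R v), so the schema fails here.
(D) R is reflexive (each world relates to itself), so the schema is valid here.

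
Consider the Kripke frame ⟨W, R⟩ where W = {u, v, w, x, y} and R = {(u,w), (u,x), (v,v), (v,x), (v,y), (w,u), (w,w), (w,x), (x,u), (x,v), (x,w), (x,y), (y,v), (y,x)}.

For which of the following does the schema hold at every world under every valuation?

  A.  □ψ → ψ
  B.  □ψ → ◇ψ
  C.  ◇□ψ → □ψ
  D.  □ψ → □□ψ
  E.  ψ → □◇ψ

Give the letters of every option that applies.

B, E

R is not reflexive: not u R u.
R is symmetric: every R-edge is matched by its reverse.
R is not transitive: u R w and w R u but not u R u.
R is not euclidean: x R u and x R v but not u R v.
R is serial: every world has an R-successor.
(A) □ψ → ψ is axiom T; it is valid on a frame exactly when R is reflexive. R is not reflexive, so not valid.
(B) axiom D: valid iff R is serial. R is serial — valid.
(C) ◇□ψ → □ψ (the dual of axiom 5) characterises the euclidean frames. R is not euclidean — not valid.
(D) □ψ → □□ψ (axiom 4) characterises the transitive frames. R is not transitive — not valid.
(E) axiom B: valid iff R is symmetric. R is symmetric — valid.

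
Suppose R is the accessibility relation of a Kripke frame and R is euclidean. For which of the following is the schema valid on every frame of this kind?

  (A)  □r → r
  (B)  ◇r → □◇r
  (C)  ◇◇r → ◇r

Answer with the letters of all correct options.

B

(A) axiom T: valid iff R is reflexive. Such an R need not be reflexive — not valid.
(B) ◇r → □◇r (axiom 5) characterises the euclidean frames. Every such R is euclidean — valid.
(C) ◇◇r → ◇r (the dual of axiom 4) characterises the transitive frames. Such an R need not be transitive — not valid.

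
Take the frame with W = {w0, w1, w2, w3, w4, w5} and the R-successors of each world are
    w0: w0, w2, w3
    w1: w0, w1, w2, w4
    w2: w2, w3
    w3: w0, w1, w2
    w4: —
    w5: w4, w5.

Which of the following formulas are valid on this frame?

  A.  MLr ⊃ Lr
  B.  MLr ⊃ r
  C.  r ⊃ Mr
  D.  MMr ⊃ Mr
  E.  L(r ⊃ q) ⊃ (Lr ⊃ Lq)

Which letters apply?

R is not reflexive: not w3 R w3.
R is not symmetric: w0 R w2 but not w2 R w0.
R is not transitive: w0 R w3 and w3 R w1 but not w0 R w1.
R is not euclidean: w0 R w2 and w0 R w0 but not w2 R w0.
(A) MLr ⊃ Lr is the dual of axiom 5; it is valid on a frame exactly when R is euclidean. R is not euclidean, so not valid.
(B) MLr ⊃ r is the dual of axiom B, which corresponds to symmetry. R is not symmetric — not valid.
(C) r ⊃ Mr (the dual of axiom T) characterises the reflexive frames. R is not reflexive — not valid.
(D) MMr ⊃ Mr (the dual of axiom 4) characterises the transitive frames. R is not transitive — not valid.
(E) L(r ⊃ q) ⊃ (Lr ⊃ Lq) is the K axiom; it holds on all frames — valid.

E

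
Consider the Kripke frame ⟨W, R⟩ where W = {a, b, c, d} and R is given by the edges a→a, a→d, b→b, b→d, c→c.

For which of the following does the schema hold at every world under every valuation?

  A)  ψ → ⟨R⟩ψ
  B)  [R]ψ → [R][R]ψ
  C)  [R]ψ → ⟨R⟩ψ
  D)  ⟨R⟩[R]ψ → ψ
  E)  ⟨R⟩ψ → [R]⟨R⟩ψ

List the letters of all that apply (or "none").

R is not reflexive: not d R d.
R is not symmetric: a R d but not d R a.
R is transitive: R is closed under composition.
R is not euclidean: a R d and a R a but not d R a.
R is not serial: d has no R-successor.
(A) ψ → ⟨R⟩ψ is the dual of axiom T; it is valid on a frame exactly when R is reflexive. R is not reflexive, so not valid.
(B) [R]ψ → [R][R]ψ is axiom 4, which corresponds to transitivity. R is transitive — valid.
(C) [R]ψ → ⟨R⟩ψ is axiom D; it is valid on a frame exactly when R is serial. R is not serial, so not valid.
(D) ⟨R⟩[R]ψ → ψ is the dual of axiom B, which corresponds to symmetry. R is not symmetric — not valid.
(E) ⟨R⟩ψ → [R]⟨R⟩ψ (axiom 5) characterises the euclidean frames. R is not euclidean — not valid.

B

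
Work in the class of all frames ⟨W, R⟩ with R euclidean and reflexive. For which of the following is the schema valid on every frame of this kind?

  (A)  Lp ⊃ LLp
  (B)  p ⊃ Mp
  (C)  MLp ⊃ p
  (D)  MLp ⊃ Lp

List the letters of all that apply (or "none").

A, B, C, D

A reflexive euclidean relation is also symmetric (from wRw and wRv the euclidean condition gives vRw) and hence transitive; it is an equivalence relation.
(A) Lp ⊃ LLp (axiom 4) characterises the transitive frames. Every such R is transitive — valid.
(B) p ⊃ Mp (the dual of axiom T) characterises the reflexive frames. Every such R is reflexive — valid.
(C) the dual of axiom B: valid iff R is symmetric. Every such R is symmetric — valid.
(D) the dual of axiom 5: valid iff R is euclidean. Every such R is euclidean — valid.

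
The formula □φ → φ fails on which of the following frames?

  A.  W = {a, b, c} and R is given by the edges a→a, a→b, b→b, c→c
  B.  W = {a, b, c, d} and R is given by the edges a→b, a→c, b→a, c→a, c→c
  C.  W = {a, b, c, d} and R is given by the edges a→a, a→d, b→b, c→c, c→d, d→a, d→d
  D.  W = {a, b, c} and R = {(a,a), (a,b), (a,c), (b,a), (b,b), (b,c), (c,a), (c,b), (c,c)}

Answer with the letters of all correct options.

The schema □φ → φ is axiom T; it is valid on a frame iff R is reflexive.
(A) R is reflexive (each world relates to itself), so the schema is valid here.
(B) R is not reflexive (not a R a), so the schema fails here.
(C) R is reflexive (each world relates to itself), so the schema is valid here.
(D) R is reflexive (each world relates to itself), so the schema is valid here.

B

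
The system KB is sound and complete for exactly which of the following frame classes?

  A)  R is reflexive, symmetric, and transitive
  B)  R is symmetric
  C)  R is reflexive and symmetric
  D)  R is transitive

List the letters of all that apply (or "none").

(A) this class determines S5, not KB.
(B) KB is sound and complete for exactly this class.
(C) this class determines B (= KTB), not KB.
(D) this class determines K4, not KB.

B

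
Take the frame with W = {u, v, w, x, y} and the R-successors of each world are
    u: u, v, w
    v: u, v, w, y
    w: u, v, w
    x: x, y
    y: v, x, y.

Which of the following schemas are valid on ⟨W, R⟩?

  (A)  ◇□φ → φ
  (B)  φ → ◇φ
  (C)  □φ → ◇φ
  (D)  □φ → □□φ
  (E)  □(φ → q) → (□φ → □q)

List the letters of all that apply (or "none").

A, B, C, E

R is reflexive: each world relates to itself.
R is symmetric: every R-edge is matched by its reverse.
R is not transitive: u R v and v R y but not u R y.
R is serial: every world has an R-successor.
(A) ◇□φ → φ (the dual of axiom B) characterises the symmetric frames. R is symmetric — valid.
(B) φ → ◇φ is the dual of axiom T, which corresponds to reflexivity. R is reflexive — valid.
(C) □φ → ◇φ is axiom D; it is valid on a frame exactly when R is serial. R is serial, so valid.
(D) □φ → □□φ (axiom 4) characterises the transitive frames. R is not transitive — not valid.
(E) □(φ → q) → (□φ → □q) is axiom K, valid on every Kripke frame — valid.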